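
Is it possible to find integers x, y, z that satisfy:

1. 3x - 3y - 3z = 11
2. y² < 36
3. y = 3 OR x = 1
No

Even the single constraint (3x - 3y - 3z = 11) is infeasible over the integers.

  - 3x - 3y - 3z = 11: every term on the left is divisible by 3, so the LHS ≡ 0 (mod 3), but the RHS 11 is not — no integer solution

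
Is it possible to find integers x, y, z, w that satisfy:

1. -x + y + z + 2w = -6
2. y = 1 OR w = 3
Yes

Take x = 0, y = -12, z = 0, w = 3. Substituting into each constraint:
  (1) 0 + (-12) + 0 + 2(3) = -6 ✓
  (2) w = 3, target 3 ✓ (second branch holds)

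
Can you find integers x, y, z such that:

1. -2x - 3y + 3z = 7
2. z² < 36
Yes

Take x = 1, y = -3, z = 0. Substituting into each constraint:
  (1) -2(1) - 3(-3) + 3(0) = 7 ✓
  (2) z² = (0)² = 0, and 0 < 36 ✓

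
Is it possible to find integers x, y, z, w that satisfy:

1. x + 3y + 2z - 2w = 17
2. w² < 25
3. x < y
Yes

Take x = 0, y = 1, z = 7, w = 0. Substituting into each constraint:
  (1) 0 + 3(1) + 2(7) - 2(0) = 17 ✓
  (2) w² = (0)² = 0, and 0 < 25 ✓
  (3) 0 < 1 ✓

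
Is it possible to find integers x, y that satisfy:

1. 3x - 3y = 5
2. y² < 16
No

Even the single constraint (3x - 3y = 5) is infeasible over the integers.

  - 3x - 3y = 5: every term on the left is divisible by 3, so the LHS ≡ 0 (mod 3), but the RHS 5 is not — no integer solution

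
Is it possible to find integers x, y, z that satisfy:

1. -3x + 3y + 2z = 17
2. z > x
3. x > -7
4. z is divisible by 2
Yes

Take x = -3, y = 4, z = -2. Substituting into each constraint:
  (1) -3(-3) + 3(4) + 2(-2) = 17 ✓
  (2) -2 > -3 ✓
  (3) -3 > -7 ✓
  (4) -2 = 2 × -1, remainder 0 ✓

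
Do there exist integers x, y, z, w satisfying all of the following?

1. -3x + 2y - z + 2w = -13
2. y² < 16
Yes

Take x = 5, y = 1, z = 0, w = 0. Substituting into each constraint:
  (1) -3(5) + 2(1) + 0 + 2(0) = -13 ✓
  (2) y² = (1)² = 1, and 1 < 16 ✓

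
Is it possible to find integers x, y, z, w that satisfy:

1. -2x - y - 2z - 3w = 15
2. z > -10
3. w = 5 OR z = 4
Yes

Take x = 0, y = -30, z = 0, w = 5. Substituting into each constraint:
  (1) -2(0) + 30 - 2(0) - 3(5) = 15 ✓
  (2) 0 > -10 ✓
  (3) w = 5, target 5 ✓ (first branch holds)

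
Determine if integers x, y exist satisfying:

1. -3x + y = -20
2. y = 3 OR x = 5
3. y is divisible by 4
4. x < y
No

A contradictory subset is {-3x + y = -20, y = 3 OR x = 5, x < y}. No integer assignment can satisfy these jointly:

  - -3x + y = -20: is a linear equation tying the variables together
  - y = 3 OR x = 5: forces a choice: either y = 3 or x = 5
  - x < y: bounds one variable relative to another variable

Split on the disjunction (y = 3 OR x = 5):
  • If y = 3: with y = 3, every remaining term of the linear equation is divisible by 3, so the left side is ≡ 0 (mod 3); but the right side -23 ≡ 1 (mod 3). No integers can satisfy it.
  • If x = 5: the equation forces y = -5, giving (x, y) = (5, -5), which violates y > x.
Both branches are infeasible, so the system has no integer solution.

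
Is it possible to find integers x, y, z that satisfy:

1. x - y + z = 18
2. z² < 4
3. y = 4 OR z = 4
Yes

Take x = 22, y = 4, z = 0. Substituting into each constraint:
  (1) 22 + (-4) + 0 = 18 ✓
  (2) z² = (0)² = 0, and 0 < 4 ✓
  (3) y = 4, target 4 ✓ (first branch holds)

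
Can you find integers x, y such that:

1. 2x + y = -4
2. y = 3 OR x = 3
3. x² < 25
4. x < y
No

A contradictory subset is {2x + y = -4, y = 3 OR x = 3, x < y}. No integer assignment can satisfy these jointly:

  - 2x + y = -4: is a linear equation tying the variables together
  - y = 3 OR x = 3: forces a choice: either y = 3 or x = 3
  - x < y: bounds one variable relative to another variable

Split on the disjunction (y = 3 OR x = 3):
  • If y = 3: with y = 3, every remaining term of the linear equation is divisible by 2, so the left side is ≡ 0 (mod 2); but the right side -7 ≡ 1 (mod 2). No integers can satisfy it.
  • If x = 3: the equation forces y = -10, giving (x, y) = (3, -10), which violates y > x.
Both branches are infeasible, so the system has no integer solution.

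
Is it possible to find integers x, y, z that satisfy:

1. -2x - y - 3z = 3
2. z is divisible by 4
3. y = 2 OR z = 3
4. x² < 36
No

A contradictory subset is {-2x - y - 3z = 3, z is divisible by 4, y = 2 OR z = 3}. No integer assignment can satisfy these jointly:

  - -2x - y - 3z = 3: is a linear equation tying the variables together
  - z is divisible by 4: restricts z to multiples of 4
  - y = 2 OR z = 3: forces a choice: either y = 2 or z = 3

Split on the disjunction (y = 2 OR z = 3):
  • If y = 2: with y = 2, writing z = 4z', every remaining term of the linear equation is divisible by 2, so the left side is ≡ 0 (mod 2); but the right side 5 ≡ 1 (mod 2). No integers can satisfy it.
  • If z = 3: this contradicts the divisibility constraint — 3 is not a multiple of 4.
Both branches are infeasible, so the system has no integer solution.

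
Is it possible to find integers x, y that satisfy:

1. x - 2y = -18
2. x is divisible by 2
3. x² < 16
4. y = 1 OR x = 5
No

A contradictory subset is {x - 2y = -18, x² < 16, y = 1 OR x = 5}. No integer assignment can satisfy these jointly:

  - x - 2y = -18: is a linear equation tying the variables together
  - x² < 16: restricts x to |x| ≤ 3
  - y = 1 OR x = 5: forces a choice: either y = 1 or x = 5

Split on the disjunction (y = 1 OR x = 5):
  • If y = 1: the equation forces x = -16, but x² < 16 requires |x| ≤ 3.
  • If x = 5: this contradicts x² < 16, which requires |x| ≤ 3.
Both branches are infeasible, so the system has no integer solution.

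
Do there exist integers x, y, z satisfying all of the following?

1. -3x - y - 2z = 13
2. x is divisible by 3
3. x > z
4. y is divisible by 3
Yes

Take x = 0, y = 3, z = -8. Substituting into each constraint:
  (1) -3(0) + (-3) - 2(-8) = 13 ✓
  (2) 0 = 3 × 0, remainder 0 ✓
  (3) 0 > -8 ✓
  (4) 3 = 3 × 1, remainder 0 ✓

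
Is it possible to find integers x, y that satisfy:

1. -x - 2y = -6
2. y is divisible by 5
Yes

Take x = 6, y = 0. Substituting into each constraint:
  (1) (-6) - 2(0) = -6 ✓
  (2) 0 = 5 × 0, remainder 0 ✓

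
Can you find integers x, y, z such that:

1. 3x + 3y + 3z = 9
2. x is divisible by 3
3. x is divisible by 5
Yes

Take x = 0, y = 3, z = 0. Substituting into each constraint:
  (1) 3(0) + 3(3) + 3(0) = 9 ✓
  (2) 0 = 3 × 0, remainder 0 ✓
  (3) 0 = 5 × 0, remainder 0 ✓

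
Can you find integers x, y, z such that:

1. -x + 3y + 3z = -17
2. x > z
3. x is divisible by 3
No

A contradictory subset is {-x + 3y + 3z = -17, x is divisible by 3}. No integer assignment can satisfy these jointly:

  - -x + 3y + 3z = -17: is a linear equation tying the variables together
  - x is divisible by 3: restricts x to multiples of 3

Modular obstruction: writing x = 3x', every remaining term of the linear equation is divisible by 3, so the left side is ≡ 0 (mod 3); but the right side -17 ≡ 1 (mod 3). No integers can satisfy it.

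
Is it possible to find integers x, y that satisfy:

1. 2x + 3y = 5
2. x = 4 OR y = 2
Yes

Take x = 4, y = -1. Substituting into each constraint:
  (1) 2(4) + 3(-1) = 5 ✓
  (2) x = 4, target 4 ✓ (first branch holds)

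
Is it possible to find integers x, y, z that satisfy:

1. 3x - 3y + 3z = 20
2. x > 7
No

Even the single constraint (3x - 3y + 3z = 20) is infeasible over the integers.

  - 3x - 3y + 3z = 20: every term on the left is divisible by 3, so the LHS ≡ 0 (mod 3), but the RHS 20 is not — no integer solution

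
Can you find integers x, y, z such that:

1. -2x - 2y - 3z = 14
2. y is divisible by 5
Yes

Take x = 2, y = 0, z = -6. Substituting into each constraint:
  (1) -2(2) - 2(0) - 3(-6) = 14 ✓
  (2) 0 = 5 × 0, remainder 0 ✓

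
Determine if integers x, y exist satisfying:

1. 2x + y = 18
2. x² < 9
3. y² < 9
No

The full constraint system is jointly infeasible over the integers. Each constraint and what it forces:

  - 2x + y = 18: is a linear equation tying the variables together
  - x² < 9: restricts x to |x| ≤ 2
  - y² < 9: restricts y to |y| ≤ 2

Range argument: with x ∈ [-2, 2], y ∈ [-2, 2], the left side of the equation is at most 6, but the right side is 18 > 6. No integer solution exists.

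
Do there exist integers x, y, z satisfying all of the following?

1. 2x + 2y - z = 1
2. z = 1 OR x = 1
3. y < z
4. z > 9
Yes

Take x = 1, y = 5, z = 11. Substituting into each constraint:
  (1) 2(1) + 2(5) + (-11) = 1 ✓
  (2) x = 1, target 1 ✓ (second branch holds)
  (3) 5 < 11 ✓
  (4) 11 > 9 ✓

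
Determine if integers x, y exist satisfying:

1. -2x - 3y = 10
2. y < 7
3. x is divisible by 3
No

A contradictory subset is {-2x - 3y = 10, x is divisible by 3}. No integer assignment can satisfy these jointly:

  - -2x - 3y = 10: is a linear equation tying the variables together
  - x is divisible by 3: restricts x to multiples of 3

Modular obstruction: writing x = 3x', every remaining term of the linear equation is divisible by 3, so the left side is ≡ 0 (mod 3); but the right side 10 ≡ 1 (mod 3). No integers can satisfy it.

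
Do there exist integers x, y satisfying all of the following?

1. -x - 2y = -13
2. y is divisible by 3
Yes

Take x = 13, y = 0. Substituting into each constraint:
  (1) (-13) - 2(0) = -13 ✓
  (2) 0 = 3 × 0, remainder 0 ✓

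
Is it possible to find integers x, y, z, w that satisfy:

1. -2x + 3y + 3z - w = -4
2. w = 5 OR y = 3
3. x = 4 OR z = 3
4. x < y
Yes

Take x = 4, y = 5, z = -2, w = 5. Substituting into each constraint:
  (1) -2(4) + 3(5) + 3(-2) + (-5) = -4 ✓
  (2) w = 5, target 5 ✓ (first branch holds)
  (3) x = 4, target 4 ✓ (first branch holds)
  (4) 4 < 5 ✓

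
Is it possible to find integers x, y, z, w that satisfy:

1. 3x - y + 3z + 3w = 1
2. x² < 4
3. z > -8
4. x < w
Yes

Take x = 0, y = 2, z = 0, w = 1. Substituting into each constraint:
  (1) 3(0) + (-2) + 3(0) + 3(1) = 1 ✓
  (2) x² = (0)² = 0, and 0 < 4 ✓
  (3) 0 > -8 ✓
  (4) 0 < 1 ✓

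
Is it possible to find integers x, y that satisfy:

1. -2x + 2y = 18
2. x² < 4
Yes

Take x = 0, y = 9. Substituting into each constraint:
  (1) -2(0) + 2(9) = 18 ✓
  (2) x² = (0)² = 0, and 0 < 4 ✓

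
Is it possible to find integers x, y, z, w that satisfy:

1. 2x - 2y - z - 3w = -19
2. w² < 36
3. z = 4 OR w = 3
Yes

Take x = 0, y = 5, z = 0, w = 3. Substituting into each constraint:
  (1) 2(0) - 2(5) + 0 - 3(3) = -19 ✓
  (2) w² = (3)² = 9, and 9 < 36 ✓
  (3) w = 3, target 3 ✓ (second branch holds)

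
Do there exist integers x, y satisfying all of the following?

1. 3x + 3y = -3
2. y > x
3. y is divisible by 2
Yes

Take x = -1, y = 0. Substituting into each constraint:
  (1) 3(-1) + 3(0) = -3 ✓
  (2) 0 > -1 ✓
  (3) 0 = 2 × 0, remainder 0 ✓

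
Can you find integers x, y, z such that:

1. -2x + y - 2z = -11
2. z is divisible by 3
Yes

Take x = 0, y = -11, z = 0. Substituting into each constraint:
  (1) -2(0) + (-11) - 2(0) = -11 ✓
  (2) 0 = 3 × 0, remainder 0 ✓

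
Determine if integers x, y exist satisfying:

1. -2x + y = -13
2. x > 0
Yes

Take x = 7, y = 1. Substituting into each constraint:
  (1) -2(7) + 1 = -13 ✓
  (2) 7 > 0 ✓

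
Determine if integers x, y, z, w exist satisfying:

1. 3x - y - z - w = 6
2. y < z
Yes

Take x = 3, y = 0, z = 1, w = 2. Substituting into each constraint:
  (1) 3(3) + 0 + (-1) + (-2) = 6 ✓
  (2) 0 < 1 ✓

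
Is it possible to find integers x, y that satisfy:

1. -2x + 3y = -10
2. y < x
Yes

Take x = 5, y = 0. Substituting into each constraint:
  (1) -2(5) + 3(0) = -10 ✓
  (2) 0 < 5 ✓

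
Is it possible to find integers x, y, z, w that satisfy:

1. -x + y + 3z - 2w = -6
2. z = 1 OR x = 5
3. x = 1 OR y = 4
Yes

Take x = 1, y = -8, z = 1, w = 0. Substituting into each constraint:
  (1) (-1) + (-8) + 3(1) - 2(0) = -6 ✓
  (2) z = 1, target 1 ✓ (first branch holds)
  (3) x = 1, target 1 ✓ (first branch holds)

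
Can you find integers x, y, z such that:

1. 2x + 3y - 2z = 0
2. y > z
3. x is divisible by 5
Yes

Take x = 0, y = -2, z = -3. Substituting into each constraint:
  (1) 2(0) + 3(-2) - 2(-3) = 0 ✓
  (2) -2 > -3 ✓
  (3) 0 = 5 × 0, remainder 0 ✓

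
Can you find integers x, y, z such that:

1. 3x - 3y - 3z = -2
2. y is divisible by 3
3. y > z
No

Even the single constraint (3x - 3y - 3z = -2) is infeasible over the integers.

  - 3x - 3y - 3z = -2: every term on the left is divisible by 3, so the LHS ≡ 0 (mod 3), but the RHS -2 is not — no integer solution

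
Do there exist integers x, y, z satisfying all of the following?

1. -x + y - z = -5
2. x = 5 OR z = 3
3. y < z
Yes

Take x = 4, y = 2, z = 3. Substituting into each constraint:
  (1) (-4) + 2 + (-3) = -5 ✓
  (2) z = 3, target 3 ✓ (second branch holds)
  (3) 2 < 3 ✓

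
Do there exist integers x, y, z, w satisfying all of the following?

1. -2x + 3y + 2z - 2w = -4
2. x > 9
Yes

Take x = 10, y = 6, z = 0, w = 1. Substituting into each constraint:
  (1) -2(10) + 3(6) + 2(0) - 2(1) = -4 ✓
  (2) 10 > 9 ✓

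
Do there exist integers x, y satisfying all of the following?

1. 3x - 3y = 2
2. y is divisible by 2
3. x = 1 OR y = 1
No

Even the single constraint (3x - 3y = 2) is infeasible over the integers.

  - 3x - 3y = 2: every term on the left is divisible by 3, so the LHS ≡ 0 (mod 3), but the RHS 2 is not — no integer solution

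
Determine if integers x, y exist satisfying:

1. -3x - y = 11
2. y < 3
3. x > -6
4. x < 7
Yes

Take x = 0, y = -11. Substituting into each constraint:
  (1) -3(0) + 11 = 11 ✓
  (2) -11 < 3 ✓
  (3) 0 > -6 ✓
  (4) 0 < 7 ✓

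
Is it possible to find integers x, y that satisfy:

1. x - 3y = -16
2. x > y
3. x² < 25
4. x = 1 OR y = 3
No

A contradictory subset is {x - 3y = -16, x > y, x = 1 OR y = 3}. No integer assignment can satisfy these jointly:

  - x - 3y = -16: is a linear equation tying the variables together
  - x > y: bounds one variable relative to another variable
  - x = 1 OR y = 3: forces a choice: either x = 1 or y = 3

Split on the disjunction (x = 1 OR y = 3):
  • If x = 1: with x = 1, every remaining term of the linear equation is divisible by 3, so the left side is ≡ 0 (mod 3); but the right side -17 ≡ 1 (mod 3). No integers can satisfy it.
  • If y = 3: the equation forces x = -7, giving (y, x) = (3, -7), which violates x > y.
Both branches are infeasible, so the system has no integer solution.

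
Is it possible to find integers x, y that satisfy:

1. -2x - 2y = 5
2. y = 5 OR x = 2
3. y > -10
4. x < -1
No

Even the single constraint (-2x - 2y = 5) is infeasible over the integers.

  - -2x - 2y = 5: every term on the left is divisible by 2, so the LHS ≡ 0 (mod 2), but the RHS 5 is not — no integer solution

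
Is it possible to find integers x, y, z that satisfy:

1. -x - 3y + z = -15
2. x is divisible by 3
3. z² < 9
Yes

Take x = 0, y = 5, z = 0. Substituting into each constraint:
  (1) 0 - 3(5) + 0 = -15 ✓
  (2) 0 = 3 × 0, remainder 0 ✓
  (3) z² = (0)² = 0, and 0 < 9 ✓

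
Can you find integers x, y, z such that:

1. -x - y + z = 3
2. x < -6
Yes

Take x = -7, y = 0, z = -4. Substituting into each constraint:
  (1) 7 + 0 + (-4) = 3 ✓
  (2) -7 < -6 ✓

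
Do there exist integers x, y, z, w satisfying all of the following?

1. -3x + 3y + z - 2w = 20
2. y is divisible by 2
Yes

Take x = 0, y = 0, z = 20, w = 0. Substituting into each constraint:
  (1) -3(0) + 3(0) + 20 - 2(0) = 20 ✓
  (2) 0 = 2 × 0, remainder 0 ✓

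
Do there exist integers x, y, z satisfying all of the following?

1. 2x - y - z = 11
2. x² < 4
Yes

Take x = 0, y = -11, z = 0. Substituting into each constraint:
  (1) 2(0) + 11 + 0 = 11 ✓
  (2) x² = (0)² = 0, and 0 < 4 ✓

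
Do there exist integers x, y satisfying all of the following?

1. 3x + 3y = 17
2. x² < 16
No

Even the single constraint (3x + 3y = 17) is infeasible over the integers.

  - 3x + 3y = 17: every term on the left is divisible by 3, so the LHS ≡ 0 (mod 3), but the RHS 17 is not — no integer solution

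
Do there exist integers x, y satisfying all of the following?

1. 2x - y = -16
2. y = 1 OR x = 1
Yes

Take x = 1, y = 18. Substituting into each constraint:
  (1) 2(1) + (-18) = -16 ✓
  (2) x = 1, target 1 ✓ (second branch holds)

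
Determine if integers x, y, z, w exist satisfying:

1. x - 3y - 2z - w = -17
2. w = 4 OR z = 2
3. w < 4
Yes

Take x = 0, y = 4, z = 2, w = 1. Substituting into each constraint:
  (1) 0 - 3(4) - 2(2) + (-1) = -17 ✓
  (2) z = 2, target 2 ✓ (second branch holds)
  (3) 1 < 4 ✓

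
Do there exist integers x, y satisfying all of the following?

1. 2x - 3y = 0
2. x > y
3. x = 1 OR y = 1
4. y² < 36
No

A contradictory subset is {2x - 3y = 0, x > y, x = 1 OR y = 1}. No integer assignment can satisfy these jointly:

  - 2x - 3y = 0: is a linear equation tying the variables together
  - x > y: bounds one variable relative to another variable
  - x = 1 OR y = 1: forces a choice: either x = 1 or y = 1

Split on the disjunction (x = 1 OR y = 1):
  • If x = 1: with x = 1, every remaining term of the linear equation is divisible by 3, so the left side is ≡ 0 (mod 3); but the right side -2 ≡ 1 (mod 3). No integers can satisfy it.
  • If y = 1: with y = 1, every remaining term of the linear equation is divisible by 2, so the left side is ≡ 0 (mod 2); but the right side 3 ≡ 1 (mod 2). No integers can satisfy it.
Both branches are infeasible, so the system has no integer solution.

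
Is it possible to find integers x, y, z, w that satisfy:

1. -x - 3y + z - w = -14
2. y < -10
Yes

Take x = 47, y = -11, z = 0, w = 0. Substituting into each constraint:
  (1) (-47) - 3(-11) + 0 + 0 = -14 ✓
  (2) -11 < -10 ✓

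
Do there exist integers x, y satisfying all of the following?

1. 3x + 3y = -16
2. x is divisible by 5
No

Even the single constraint (3x + 3y = -16) is infeasible over the integers.

  - 3x + 3y = -16: every term on the left is divisible by 3, so the LHS ≡ 0 (mod 3), but the RHS -16 is not — no integer solution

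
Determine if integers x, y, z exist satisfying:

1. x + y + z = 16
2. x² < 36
Yes

Take x = 0, y = 0, z = 16. Substituting into each constraint:
  (1) 0 + 0 + 16 = 16 ✓
  (2) x² = (0)² = 0, and 0 < 36 ✓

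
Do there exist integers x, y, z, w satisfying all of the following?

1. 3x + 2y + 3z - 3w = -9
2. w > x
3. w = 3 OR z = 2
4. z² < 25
Yes

Take x = 2, y = -3, z = 0, w = 3. Substituting into each constraint:
  (1) 3(2) + 2(-3) + 3(0) - 3(3) = -9 ✓
  (2) 3 > 2 ✓
  (3) w = 3, target 3 ✓ (first branch holds)
  (4) z² = (0)² = 0, and 0 < 25 ✓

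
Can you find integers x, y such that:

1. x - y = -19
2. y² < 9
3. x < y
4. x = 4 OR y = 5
No

A contradictory subset is {x - y = -19, y² < 9, x = 4 OR y = 5}. No integer assignment can satisfy these jointly:

  - x - y = -19: is a linear equation tying the variables together
  - y² < 9: restricts y to |y| ≤ 2
  - x = 4 OR y = 5: forces a choice: either x = 4 or y = 5

Split on the disjunction (x = 4 OR y = 5):
  • If x = 4: the equation forces y = 23, but y² < 9 requires |y| ≤ 2.
  • If y = 5: this contradicts y² < 9, which requires |y| ≤ 2.
Both branches are infeasible, so the system has no integer solution.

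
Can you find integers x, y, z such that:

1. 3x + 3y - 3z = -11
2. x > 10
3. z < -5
No

Even the single constraint (3x + 3y - 3z = -11) is infeasible over the integers.

  - 3x + 3y - 3z = -11: every term on the left is divisible by 3, so the LHS ≡ 0 (mod 3), but the RHS -11 is not — no integer solution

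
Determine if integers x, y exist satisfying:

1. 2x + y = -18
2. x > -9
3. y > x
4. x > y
No

A contradictory subset is {y > x, x > y}. No integer assignment can satisfy these jointly:

  - y > x: bounds one variable relative to another variable
  - x > y: bounds one variable relative to another variable

Direct contradiction: y > x and x > y cannot both hold.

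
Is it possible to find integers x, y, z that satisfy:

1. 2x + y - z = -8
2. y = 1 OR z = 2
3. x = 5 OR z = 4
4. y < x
Yes

Take x = 5, y = -16, z = 2. Substituting into each constraint:
  (1) 2(5) + (-16) + (-2) = -8 ✓
  (2) z = 2, target 2 ✓ (second branch holds)
  (3) x = 5, target 5 ✓ (first branch holds)
  (4) -16 < 5 ✓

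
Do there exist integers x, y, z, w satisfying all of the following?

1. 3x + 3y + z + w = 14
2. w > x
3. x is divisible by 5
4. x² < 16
Yes

Take x = 0, y = 0, z = 13, w = 1. Substituting into each constraint:
  (1) 3(0) + 3(0) + 13 + 1 = 14 ✓
  (2) 1 > 0 ✓
  (3) 0 = 5 × 0, remainder 0 ✓
  (4) x² = (0)² = 0, and 0 < 16 ✓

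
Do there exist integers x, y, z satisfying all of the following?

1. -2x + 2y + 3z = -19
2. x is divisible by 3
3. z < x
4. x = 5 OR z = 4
No

A contradictory subset is {-2x + 2y + 3z = -19, x is divisible by 3, x = 5 OR z = 4}. No integer assignment can satisfy these jointly:

  - -2x + 2y + 3z = -19: is a linear equation tying the variables together
  - x is divisible by 3: restricts x to multiples of 3
  - x = 5 OR z = 4: forces a choice: either x = 5 or z = 4

Split on the disjunction (x = 5 OR z = 4):
  • If x = 5: this contradicts the divisibility constraint — 5 is not a multiple of 3.
  • If z = 4: with z = 4, writing x = 3x', every remaining term of the linear equation is divisible by 2, so the left side is ≡ 0 (mod 2); but the right side -31 ≡ 1 (mod 2). No integers can satisfy it.
Both branches are infeasible, so the system has no integer solution.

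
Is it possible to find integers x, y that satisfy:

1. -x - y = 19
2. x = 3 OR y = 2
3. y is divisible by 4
No

The full constraint system is jointly infeasible over the integers. Each constraint and what it forces:

  - -x - y = 19: is a linear equation tying the variables together
  - x = 3 OR y = 2: forces a choice: either x = 3 or y = 2
  - y is divisible by 4: restricts y to multiples of 4

Split on the disjunction (x = 3 OR y = 2):
  • If x = 3: with x = 3, writing y = 4y', every remaining term of the linear equation is divisible by 4, so the left side is ≡ 0 (mod 4); but the right side 22 ≡ 2 (mod 4). No integers can satisfy it.
  • If y = 2: this contradicts the divisibility constraint — 2 is not a multiple of 4.
Both branches are infeasible, so the system has no integer solution.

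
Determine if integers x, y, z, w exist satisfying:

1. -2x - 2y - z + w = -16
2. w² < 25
Yes

Take x = 8, y = 0, z = 0, w = 0. Substituting into each constraint:
  (1) -2(8) - 2(0) + 0 + 0 = -16 ✓
  (2) w² = (0)² = 0, and 0 < 25 ✓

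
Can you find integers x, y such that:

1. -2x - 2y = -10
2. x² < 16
Yes

Take x = 0, y = 5. Substituting into each constraint:
  (1) -2(0) - 2(5) = -10 ✓
  (2) x² = (0)² = 0, and 0 < 16 ✓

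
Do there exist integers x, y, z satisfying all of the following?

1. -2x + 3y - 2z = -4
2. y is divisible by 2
Yes

Take x = 0, y = 0, z = 2. Substituting into each constraint:
  (1) -2(0) + 3(0) - 2(2) = -4 ✓
  (2) 0 = 2 × 0, remainder 0 ✓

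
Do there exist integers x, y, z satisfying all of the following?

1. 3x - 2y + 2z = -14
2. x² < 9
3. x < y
Yes

Take x = 0, y = 1, z = -6. Substituting into each constraint:
  (1) 3(0) - 2(1) + 2(-6) = -14 ✓
  (2) x² = (0)² = 0, and 0 < 9 ✓
  (3) 0 < 1 ✓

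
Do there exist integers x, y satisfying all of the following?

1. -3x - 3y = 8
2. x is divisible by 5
No

Even the single constraint (-3x - 3y = 8) is infeasible over the integers.

  - -3x - 3y = 8: every term on the left is divisible by 3, so the LHS ≡ 0 (mod 3), but the RHS 8 is not — no integer solution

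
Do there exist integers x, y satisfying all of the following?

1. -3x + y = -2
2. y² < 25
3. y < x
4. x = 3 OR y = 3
No

A contradictory subset is {-3x + y = -2, y < x, x = 3 OR y = 3}. No integer assignment can satisfy these jointly:

  - -3x + y = -2: is a linear equation tying the variables together
  - y < x: bounds one variable relative to another variable
  - x = 3 OR y = 3: forces a choice: either x = 3 or y = 3

Split on the disjunction (x = 3 OR y = 3):
  • If x = 3: the equation forces y = 7, giving (x, y) = (3, 7), which violates x > y.
  • If y = 3: with y = 3, every remaining term of the linear equation is divisible by 3, so the left side is ≡ 0 (mod 3); but the right side -5 ≡ 1 (mod 3). No integers can satisfy it.
Both branches are infeasible, so the system has no integer solution.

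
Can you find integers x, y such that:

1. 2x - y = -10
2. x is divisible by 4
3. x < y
Yes

Take x = 0, y = 10. Substituting into each constraint:
  (1) 2(0) + (-10) = -10 ✓
  (2) 0 = 4 × 0, remainder 0 ✓
  (3) 0 < 10 ✓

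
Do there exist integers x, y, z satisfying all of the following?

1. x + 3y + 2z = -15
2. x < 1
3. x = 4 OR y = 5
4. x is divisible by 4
Yes

Take x = 0, y = 5, z = -15. Substituting into each constraint:
  (1) 0 + 3(5) + 2(-15) = -15 ✓
  (2) 0 < 1 ✓
  (3) y = 5, target 5 ✓ (second branch holds)
  (4) 0 = 4 × 0, remainder 0 ✓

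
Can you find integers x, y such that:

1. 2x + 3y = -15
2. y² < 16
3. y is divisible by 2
No

A contradictory subset is {2x + 3y = -15, y is divisible by 2}. No integer assignment can satisfy these jointly:

  - 2x + 3y = -15: is a linear equation tying the variables together
  - y is divisible by 2: restricts y to multiples of 2

Modular obstruction: writing y = 2y', every remaining term of the linear equation is divisible by 2, so the left side is ≡ 0 (mod 2); but the right side -15 ≡ 1 (mod 2). No integers can satisfy it.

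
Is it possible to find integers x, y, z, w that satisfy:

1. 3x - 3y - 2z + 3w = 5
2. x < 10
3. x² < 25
Yes

Take x = 0, y = -3, z = 2, w = 0. Substituting into each constraint:
  (1) 3(0) - 3(-3) - 2(2) + 3(0) = 5 ✓
  (2) 0 < 10 ✓
  (3) x² = (0)² = 0, and 0 < 25 ✓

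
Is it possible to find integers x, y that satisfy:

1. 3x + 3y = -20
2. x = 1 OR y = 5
No

Even the single constraint (3x + 3y = -20) is infeasible over the integers.

  - 3x + 3y = -20: every term on the left is divisible by 3, so the LHS ≡ 0 (mod 3), but the RHS -20 is not — no integer solution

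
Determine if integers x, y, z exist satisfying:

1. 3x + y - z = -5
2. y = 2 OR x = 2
Yes

Take x = 2, y = -11, z = 0. Substituting into each constraint:
  (1) 3(2) + (-11) + 0 = -5 ✓
  (2) x = 2, target 2 ✓ (second branch holds)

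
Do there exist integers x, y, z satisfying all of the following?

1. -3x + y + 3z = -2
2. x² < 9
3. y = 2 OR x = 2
Yes

Take x = 2, y = 4, z = 0. Substituting into each constraint:
  (1) -3(2) + 4 + 3(0) = -2 ✓
  (2) x² = (2)² = 4, and 4 < 9 ✓
  (3) x = 2, target 2 ✓ (second branch holds)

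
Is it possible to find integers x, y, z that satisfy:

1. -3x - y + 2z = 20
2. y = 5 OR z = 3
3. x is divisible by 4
Yes

Take x = -8, y = 10, z = 3. Substituting into each constraint:
  (1) -3(-8) + (-10) + 2(3) = 20 ✓
  (2) z = 3, target 3 ✓ (second branch holds)
  (3) -8 = 4 × -2, remainder 0 ✓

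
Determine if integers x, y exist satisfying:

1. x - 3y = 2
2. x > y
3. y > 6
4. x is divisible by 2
Yes

Take x = 26, y = 8. Substituting into each constraint:
  (1) 26 - 3(8) = 2 ✓
  (2) 26 > 8 ✓
  (3) 8 > 6 ✓
  (4) 26 = 2 × 13, remainder 0 ✓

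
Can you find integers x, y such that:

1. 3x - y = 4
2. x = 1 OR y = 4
Yes

Take x = 1, y = -1. Substituting into each constraint:
  (1) 3(1) + 1 = 4 ✓
  (2) x = 1, target 1 ✓ (first branch holds)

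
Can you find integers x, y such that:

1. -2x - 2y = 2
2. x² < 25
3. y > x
Yes

Take x = -1, y = 0. Substituting into each constraint:
  (1) -2(-1) - 2(0) = 2 ✓
  (2) x² = (-1)² = 1, and 1 < 25 ✓
  (3) 0 > -1 ✓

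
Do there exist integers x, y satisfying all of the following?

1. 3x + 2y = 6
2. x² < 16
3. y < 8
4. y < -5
No

A contradictory subset is {3x + 2y = 6, x² < 16, y < -5}. No integer assignment can satisfy these jointly:

  - 3x + 2y = 6: is a linear equation tying the variables together
  - x² < 16: restricts x to |x| ≤ 3
  - y < -5: bounds one variable relative to a constant

Range argument: with x ∈ [-3, 3], y ∈ [−∞, -6], the left side of the equation is at most -3, but the right side is 6 > -3. No integer solution exists.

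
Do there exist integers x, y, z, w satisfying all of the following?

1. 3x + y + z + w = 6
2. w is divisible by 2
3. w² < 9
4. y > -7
Yes

Take x = 2, y = 0, z = 0, w = 0. Substituting into each constraint:
  (1) 3(2) + 0 + 0 + 0 = 6 ✓
  (2) 0 = 2 × 0, remainder 0 ✓
  (3) w² = (0)² = 0, and 0 < 9 ✓
  (4) 0 > -7 ✓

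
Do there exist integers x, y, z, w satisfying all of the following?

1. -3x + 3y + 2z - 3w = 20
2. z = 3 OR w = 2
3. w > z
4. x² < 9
Yes

Take x = -1, y = 7, z = 1, w = 2. Substituting into each constraint:
  (1) -3(-1) + 3(7) + 2(1) - 3(2) = 20 ✓
  (2) w = 2, target 2 ✓ (second branch holds)
  (3) 2 > 1 ✓
  (4) x² = (-1)² = 1, and 1 < 9 ✓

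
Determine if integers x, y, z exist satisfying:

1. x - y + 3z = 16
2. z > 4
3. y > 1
Yes

Take x = 3, y = 2, z = 5. Substituting into each constraint:
  (1) 3 + (-2) + 3(5) = 16 ✓
  (2) 5 > 4 ✓
  (3) 2 > 1 ✓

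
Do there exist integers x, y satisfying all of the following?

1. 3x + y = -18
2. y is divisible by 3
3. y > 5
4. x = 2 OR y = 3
No

A contradictory subset is {3x + y = -18, y > 5, x = 2 OR y = 3}. No integer assignment can satisfy these jointly:

  - 3x + y = -18: is a linear equation tying the variables together
  - y > 5: bounds one variable relative to a constant
  - x = 2 OR y = 3: forces a choice: either x = 2 or y = 3

Split on the disjunction (x = 2 OR y = 3):
  • If x = 2: the equation forces y = -24, which contradicts the bound y ≥ 6.
  • If y = 3: this contradicts the bound y ≥ 6.
Both branches are infeasible, so the system has no integer solution.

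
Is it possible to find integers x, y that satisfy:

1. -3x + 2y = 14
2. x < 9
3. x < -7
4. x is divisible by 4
Yes

Take x = -8, y = -5. Substituting into each constraint:
  (1) -3(-8) + 2(-5) = 14 ✓
  (2) -8 < 9 ✓
  (3) -8 < -7 ✓
  (4) -8 = 4 × -2, remainder 0 ✓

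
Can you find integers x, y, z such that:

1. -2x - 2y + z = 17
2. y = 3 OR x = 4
Yes

Take x = 4, y = 0, z = 25. Substituting into each constraint:
  (1) -2(4) - 2(0) + 25 = 17 ✓
  (2) x = 4, target 4 ✓ (second branch holds)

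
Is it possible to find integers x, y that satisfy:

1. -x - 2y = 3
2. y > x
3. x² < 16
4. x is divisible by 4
No

A contradictory subset is {-x - 2y = 3, x is divisible by 4}. No integer assignment can satisfy these jointly:

  - -x - 2y = 3: is a linear equation tying the variables together
  - x is divisible by 4: restricts x to multiples of 4

Modular obstruction: writing x = 4x', every remaining term of the linear equation is divisible by 2, so the left side is ≡ 0 (mod 2); but the right side 3 ≡ 1 (mod 2). No integers can satisfy it.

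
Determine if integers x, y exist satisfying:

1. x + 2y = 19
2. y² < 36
Yes

Take x = 19, y = 0. Substituting into each constraint:
  (1) 19 + 2(0) = 19 ✓
  (2) y² = (0)² = 0, and 0 < 36 ✓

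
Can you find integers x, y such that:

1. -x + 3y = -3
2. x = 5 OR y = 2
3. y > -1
Yes

Take x = 9, y = 2. Substituting into each constraint:
  (1) (-9) + 3(2) = -3 ✓
  (2) y = 2, target 2 ✓ (second branch holds)
  (3) 2 > -1 ✓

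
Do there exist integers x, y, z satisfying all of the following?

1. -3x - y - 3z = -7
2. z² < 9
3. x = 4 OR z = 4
Yes

Take x = 4, y = -5, z = 0. Substituting into each constraint:
  (1) -3(4) + 5 - 3(0) = -7 ✓
  (2) z² = (0)² = 0, and 0 < 9 ✓
  (3) x = 4, target 4 ✓ (first branch holds)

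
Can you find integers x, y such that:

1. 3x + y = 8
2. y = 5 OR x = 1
Yes

Take x = 1, y = 5. Substituting into each constraint:
  (1) 3(1) + 5 = 8 ✓
  (2) y = 5, target 5 ✓ (first branch holds)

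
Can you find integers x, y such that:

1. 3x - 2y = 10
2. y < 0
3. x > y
Yes

Take x = 0, y = -5. Substituting into each constraint:
  (1) 3(0) - 2(-5) = 10 ✓
  (2) -5 < 0 ✓
  (3) 0 > -5 ✓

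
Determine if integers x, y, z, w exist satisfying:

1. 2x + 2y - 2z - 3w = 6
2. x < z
Yes

Take x = -3, y = 0, z = 0, w = -4. Substituting into each constraint:
  (1) 2(-3) + 2(0) - 2(0) - 3(-4) = 6 ✓
  (2) -3 < 0 ✓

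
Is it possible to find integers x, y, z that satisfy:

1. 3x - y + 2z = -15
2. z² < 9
Yes

Take x = -5, y = 0, z = 0. Substituting into each constraint:
  (1) 3(-5) + 0 + 2(0) = -15 ✓
  (2) z² = (0)² = 0, and 0 < 9 ✓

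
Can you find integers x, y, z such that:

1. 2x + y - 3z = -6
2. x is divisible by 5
Yes

Take x = 0, y = 0, z = 2. Substituting into each constraint:
  (1) 2(0) + 0 - 3(2) = -6 ✓
  (2) 0 = 5 × 0, remainder 0 ✓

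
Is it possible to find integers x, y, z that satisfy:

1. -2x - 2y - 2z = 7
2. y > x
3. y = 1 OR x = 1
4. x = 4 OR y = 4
No

Even the single constraint (-2x - 2y - 2z = 7) is infeasible over the integers.

  - -2x - 2y - 2z = 7: every term on the left is divisible by 2, so the LHS ≡ 0 (mod 2), but the RHS 7 is not — no integer solution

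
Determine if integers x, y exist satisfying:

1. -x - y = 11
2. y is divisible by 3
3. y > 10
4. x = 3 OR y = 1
No

A contradictory subset is {-x - y = 11, y > 10, x = 3 OR y = 1}. No integer assignment can satisfy these jointly:

  - -x - y = 11: is a linear equation tying the variables together
  - y > 10: bounds one variable relative to a constant
  - x = 3 OR y = 1: forces a choice: either x = 3 or y = 1

Split on the disjunction (x = 3 OR y = 1):
  • If x = 3: the equation forces y = -14, which contradicts the bound y ≥ 11.
  • If y = 1: this contradicts the bound y ≥ 11.
Both branches are infeasible, so the system has no integer solution.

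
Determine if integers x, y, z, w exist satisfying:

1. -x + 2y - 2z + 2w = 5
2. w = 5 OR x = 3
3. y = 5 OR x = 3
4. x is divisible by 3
Yes

Take x = 3, y = 0, z = -4, w = 0. Substituting into each constraint:
  (1) (-3) + 2(0) - 2(-4) + 2(0) = 5 ✓
  (2) x = 3, target 3 ✓ (second branch holds)
  (3) x = 3, target 3 ✓ (second branch holds)
  (4) 3 = 3 × 1, remainder 0 ✓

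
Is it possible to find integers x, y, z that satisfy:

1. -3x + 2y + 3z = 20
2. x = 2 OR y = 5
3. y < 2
Yes

Take x = 2, y = 1, z = 8. Substituting into each constraint:
  (1) -3(2) + 2(1) + 3(8) = 20 ✓
  (2) x = 2, target 2 ✓ (first branch holds)
  (3) 1 < 2 ✓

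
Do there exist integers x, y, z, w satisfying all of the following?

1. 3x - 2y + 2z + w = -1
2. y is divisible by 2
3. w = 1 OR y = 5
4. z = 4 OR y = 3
Yes

Take x = -6, y = -4, z = 4, w = 1. Substituting into each constraint:
  (1) 3(-6) - 2(-4) + 2(4) + 1 = -1 ✓
  (2) -4 = 2 × -2, remainder 0 ✓
  (3) w = 1, target 1 ✓ (first branch holds)
  (4) z = 4, target 4 ✓ (first branch holds)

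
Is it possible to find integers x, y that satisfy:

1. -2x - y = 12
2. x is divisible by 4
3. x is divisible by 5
Yes

Take x = 0, y = -12. Substituting into each constraint:
  (1) -2(0) + 12 = 12 ✓
  (2) 0 = 4 × 0, remainder 0 ✓
  (3) 0 = 5 × 0, remainder 0 ✓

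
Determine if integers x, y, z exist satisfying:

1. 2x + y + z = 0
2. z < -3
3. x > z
Yes

Take x = 0, y = 4, z = -4. Substituting into each constraint:
  (1) 2(0) + 4 + (-4) = 0 ✓
  (2) -4 < -3 ✓
  (3) 0 > -4 ✓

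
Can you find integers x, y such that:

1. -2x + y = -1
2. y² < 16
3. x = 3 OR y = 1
Yes

Take x = 1, y = 1. Substituting into each constraint:
  (1) -2(1) + 1 = -1 ✓
  (2) y² = (1)² = 1, and 1 < 16 ✓
  (3) y = 1, target 1 ✓ (second branch holds)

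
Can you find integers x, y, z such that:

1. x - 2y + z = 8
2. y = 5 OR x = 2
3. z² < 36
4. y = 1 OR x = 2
Yes

Take x = 2, y = -2, z = 2. Substituting into each constraint:
  (1) 2 - 2(-2) + 2 = 8 ✓
  (2) x = 2, target 2 ✓ (second branch holds)
  (3) z² = (2)² = 4, and 4 < 36 ✓
  (4) x = 2, target 2 ✓ (second branch holds)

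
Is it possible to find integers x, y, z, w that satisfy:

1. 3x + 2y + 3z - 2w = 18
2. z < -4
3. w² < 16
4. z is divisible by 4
Yes

Take x = 0, y = 21, z = -8, w = 0. Substituting into each constraint:
  (1) 3(0) + 2(21) + 3(-8) - 2(0) = 18 ✓
  (2) -8 < -4 ✓
  (3) w² = (0)² = 0, and 0 < 16 ✓
  (4) -8 = 4 × -2, remainder 0 ✓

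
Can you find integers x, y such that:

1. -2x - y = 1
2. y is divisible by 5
Yes

Take x = 2, y = -5. Substituting into each constraint:
  (1) -2(2) + 5 = 1 ✓
  (2) -5 = 5 × -1, remainder 0 ✓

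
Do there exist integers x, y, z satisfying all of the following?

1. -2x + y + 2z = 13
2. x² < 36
Yes

Take x = 0, y = 13, z = 0. Substituting into each constraint:
  (1) -2(0) + 13 + 2(0) = 13 ✓
  (2) x² = (0)² = 0, and 0 < 36 ✓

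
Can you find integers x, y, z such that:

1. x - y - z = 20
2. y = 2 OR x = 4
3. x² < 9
Yes

Take x = 0, y = 2, z = -22. Substituting into each constraint:
  (1) 0 + (-2) + 22 = 20 ✓
  (2) y = 2, target 2 ✓ (first branch holds)
  (3) x² = (0)² = 0, and 0 < 9 ✓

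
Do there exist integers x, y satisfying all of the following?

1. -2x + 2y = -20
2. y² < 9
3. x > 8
Yes

Take x = 9, y = -1. Substituting into each constraint:
  (1) -2(9) + 2(-1) = -20 ✓
  (2) y² = (-1)² = 1, and 1 < 9 ✓
  (3) 9 > 8 ✓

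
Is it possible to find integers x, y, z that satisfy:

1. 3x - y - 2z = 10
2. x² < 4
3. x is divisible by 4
Yes

Take x = 0, y = -10, z = 0. Substituting into each constraint:
  (1) 3(0) + 10 - 2(0) = 10 ✓
  (2) x² = (0)² = 0, and 0 < 4 ✓
  (3) 0 = 4 × 0, remainder 0 ✓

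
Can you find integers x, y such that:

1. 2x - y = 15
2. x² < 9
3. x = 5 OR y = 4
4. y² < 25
No

A contradictory subset is {2x - y = 15, x² < 9, x = 5 OR y = 4}. No integer assignment can satisfy these jointly:

  - 2x - y = 15: is a linear equation tying the variables together
  - x² < 9: restricts x to |x| ≤ 2
  - x = 5 OR y = 4: forces a choice: either x = 5 or y = 4

Split on the disjunction (x = 5 OR y = 4):
  • If x = 5: this contradicts x² < 9, which requires |x| ≤ 2.
  • If y = 4: with y = 4, every remaining term of the linear equation is divisible by 2, so the left side is ≡ 0 (mod 2); but the right side 19 ≡ 1 (mod 2). No integers can satisfy it.
Both branches are infeasible, so the system has no integer solution.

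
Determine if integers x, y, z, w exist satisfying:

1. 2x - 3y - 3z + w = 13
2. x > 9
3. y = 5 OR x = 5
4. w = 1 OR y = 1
Yes

Take x = 15, y = 5, z = 1, w = 1. Substituting into each constraint:
  (1) 2(15) - 3(5) - 3(1) + 1 = 13 ✓
  (2) 15 > 9 ✓
  (3) y = 5, target 5 ✓ (first branch holds)
  (4) w = 1, target 1 ✓ (first branch holds)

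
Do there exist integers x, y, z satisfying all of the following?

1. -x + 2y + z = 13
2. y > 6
Yes

Take x = 0, y = 7, z = -1. Substituting into each constraint:
  (1) 0 + 2(7) + (-1) = 13 ✓
  (2) 7 > 6 ✓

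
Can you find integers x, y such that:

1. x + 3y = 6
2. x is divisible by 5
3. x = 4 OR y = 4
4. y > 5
No

A contradictory subset is {x + 3y = 6, x = 4 OR y = 4, y > 5}. No integer assignment can satisfy these jointly:

  - x + 3y = 6: is a linear equation tying the variables together
  - x = 4 OR y = 4: forces a choice: either x = 4 or y = 4
  - y > 5: bounds one variable relative to a constant

Split on the disjunction (x = 4 OR y = 4):
  • If x = 4: with x = 4, every remaining term of the linear equation is divisible by 3, so the left side is ≡ 0 (mod 3); but the right side 2 ≡ 2 (mod 3). No integers can satisfy it.
  • If y = 4: this contradicts the bound y ≥ 6.
Both branches are infeasible, so the system has no integer solution.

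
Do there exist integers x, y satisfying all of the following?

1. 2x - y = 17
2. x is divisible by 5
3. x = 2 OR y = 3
Yes

Take x = 10, y = 3. Substituting into each constraint:
  (1) 2(10) + (-3) = 17 ✓
  (2) 10 = 5 × 2, remainder 0 ✓
  (3) y = 3, target 3 ✓ (second branch holds)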